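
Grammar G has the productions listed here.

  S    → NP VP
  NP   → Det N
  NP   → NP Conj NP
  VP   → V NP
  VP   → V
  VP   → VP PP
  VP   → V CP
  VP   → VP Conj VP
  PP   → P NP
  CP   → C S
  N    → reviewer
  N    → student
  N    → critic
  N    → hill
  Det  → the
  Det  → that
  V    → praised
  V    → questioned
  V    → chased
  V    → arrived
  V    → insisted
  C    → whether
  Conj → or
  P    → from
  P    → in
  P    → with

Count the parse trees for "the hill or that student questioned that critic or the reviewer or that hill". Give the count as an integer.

The two bracketings:
[S [NP [NP [Det the] [N hill]] [Conj or] [NP [Det that] [N student]]] [VP [V questioned] [NP [NP [Det that] [N critic]] [Conj or] [NP [NP [Det the] [N reviewer]] [Conj or] [NP [Det that] [N hill]]]]]]
[S [NP [NP [Det the] [N hill]] [Conj or] [NP [Det that] [N student]]] [VP [V questioned] [NP [NP [NP [Det that] [N critic]] [Conj or] [NP [Det the] [N reviewer]]] [Conj or] [NP [Det that] [N hill]]]]]
The trees differ in how a recursive rule is bracketed over the same span.

2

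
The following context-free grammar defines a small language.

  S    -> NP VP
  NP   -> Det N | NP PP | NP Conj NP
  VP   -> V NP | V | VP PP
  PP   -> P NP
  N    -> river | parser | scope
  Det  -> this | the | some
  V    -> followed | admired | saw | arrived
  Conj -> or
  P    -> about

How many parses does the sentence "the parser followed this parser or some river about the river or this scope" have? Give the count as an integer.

Two of the 6 distinct bracketings:
[S [NP [Det the] [N parser]] [VP [V followed] [NP [NP [NP [Det this] [N parser]] [Conj or] [NP [Det some] [N river]]] [PP [P about] [NP [NP [Det the] [N river]] [Conj or] [NP [Det this] [N scope]]]]]]]
[S [NP [Det the] [N parser]] [VP [V followed] [NP [NP [Det this] [N parser]] [Conj or] [NP [NP [Det some] [N river]] [PP [P about] [NP [NP [Det the] [N river]] [Conj or] [NP [Det this] [N scope]]]]]]]]
The trees differ in how a recursive rule is bracketed over the same span.

6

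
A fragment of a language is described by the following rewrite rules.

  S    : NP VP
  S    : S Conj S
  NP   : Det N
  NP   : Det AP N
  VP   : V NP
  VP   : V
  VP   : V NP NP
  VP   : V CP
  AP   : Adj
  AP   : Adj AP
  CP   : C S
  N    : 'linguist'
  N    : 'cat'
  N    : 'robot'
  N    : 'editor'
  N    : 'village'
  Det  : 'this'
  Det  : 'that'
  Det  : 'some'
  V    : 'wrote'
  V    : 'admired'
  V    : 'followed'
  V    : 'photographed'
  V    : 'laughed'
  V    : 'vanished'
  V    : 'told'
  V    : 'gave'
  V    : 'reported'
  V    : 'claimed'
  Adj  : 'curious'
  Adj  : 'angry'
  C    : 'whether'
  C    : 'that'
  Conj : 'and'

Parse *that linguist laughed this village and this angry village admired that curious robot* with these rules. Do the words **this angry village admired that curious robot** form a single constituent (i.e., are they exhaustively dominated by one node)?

[S [S [NP [Det that] [N linguist]] [VP [V laughed] [NP [Det this] [N village]]]] [Conj and] [S [NP [Det this] [AP [Adj angry]] [N village]] [VP [V admired] [NP [Det that] [AP [Adj curious]] [N robot]]]]]
The words 'this angry village admired that curious robot' are exhaustively dominated by a single S node (built by S → NP VP), so they form a constituent.

Yes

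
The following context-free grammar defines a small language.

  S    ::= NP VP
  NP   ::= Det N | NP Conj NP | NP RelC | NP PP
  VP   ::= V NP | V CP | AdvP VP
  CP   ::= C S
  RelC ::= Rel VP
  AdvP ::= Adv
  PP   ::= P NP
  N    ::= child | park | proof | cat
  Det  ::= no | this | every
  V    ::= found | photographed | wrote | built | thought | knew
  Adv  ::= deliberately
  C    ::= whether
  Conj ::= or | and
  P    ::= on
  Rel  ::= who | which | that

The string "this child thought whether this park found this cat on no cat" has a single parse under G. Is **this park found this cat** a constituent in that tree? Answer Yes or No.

No

[S [NP [Det this] [N child]] [VP [V thought] [CP [C whether] [S [NP [Det this] [N park]] [VP [V found] [NP [NP [Det this] [N cat]] [PP [P on] [NP [Det no] [N cat]]]]]]]]]
The smallest constituent containing 'this park found this cat' is the S spanning 'this park found this cat on no cat'; no single node in the tree dominates exactly the given words.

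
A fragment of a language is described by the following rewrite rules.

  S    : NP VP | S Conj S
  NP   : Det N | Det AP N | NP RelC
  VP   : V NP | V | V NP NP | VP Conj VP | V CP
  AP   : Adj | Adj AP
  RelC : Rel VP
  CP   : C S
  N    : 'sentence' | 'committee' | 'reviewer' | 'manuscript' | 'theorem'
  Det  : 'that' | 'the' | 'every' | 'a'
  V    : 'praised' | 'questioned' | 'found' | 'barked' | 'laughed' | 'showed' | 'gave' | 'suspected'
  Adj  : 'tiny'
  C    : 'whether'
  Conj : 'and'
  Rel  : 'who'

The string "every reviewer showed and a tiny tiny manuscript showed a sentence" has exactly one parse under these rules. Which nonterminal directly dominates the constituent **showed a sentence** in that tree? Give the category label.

[S [S [NP [Det every] [N reviewer]] [VP [V showed]]] [Conj and] [S [NP [Det a] [AP [Adj tiny] [AP [Adj tiny]]] [N manuscript]] [VP [V showed] [NP [Det a] [N sentence]]]]]
The span 'showed a sentence' is the VP node built by VP → V NP.
Its mother is the S built by S → NP VP.

S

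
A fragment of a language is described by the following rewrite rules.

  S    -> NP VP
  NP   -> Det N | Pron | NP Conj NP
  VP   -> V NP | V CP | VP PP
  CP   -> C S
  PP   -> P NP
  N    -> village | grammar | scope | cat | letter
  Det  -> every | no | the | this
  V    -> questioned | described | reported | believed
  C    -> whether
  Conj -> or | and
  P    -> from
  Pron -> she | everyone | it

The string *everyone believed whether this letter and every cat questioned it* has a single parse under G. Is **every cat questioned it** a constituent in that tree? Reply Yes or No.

[S [NP [Pron everyone]] [VP [V believed] [CP [C whether] [S [NP [NP [Det this] [N letter]] [Conj and] [NP [Det every] [N cat]]] [VP [V questioned] [NP [Pron it]]]]]]]
The smallest constituent containing 'every cat questioned it' is the S spanning 'this letter and every cat questioned it'; no single node in the tree dominates exactly the given words.

No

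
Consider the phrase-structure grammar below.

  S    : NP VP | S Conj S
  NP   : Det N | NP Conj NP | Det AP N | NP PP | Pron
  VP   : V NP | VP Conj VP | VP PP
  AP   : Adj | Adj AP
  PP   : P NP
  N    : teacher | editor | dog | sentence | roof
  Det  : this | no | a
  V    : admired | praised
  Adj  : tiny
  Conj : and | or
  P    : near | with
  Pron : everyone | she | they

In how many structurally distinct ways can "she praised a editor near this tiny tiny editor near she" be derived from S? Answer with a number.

5

Two of the 5 distinct bracketings:
[S [NP [Pron she]] [VP [V praised] [NP [NP [Det a] [N editor]] [PP [P near] [NP [NP [Det this] [AP [Adj tiny] [AP [Adj tiny]]] [N editor]] [PP [P near] [NP [Pron she]]]]]]]]
[S [NP [Pron she]] [VP [V praised] [NP [NP [NP [Det a] [N editor]] [PP [P near] [NP [Det this] [AP [Adj tiny] [AP [Adj tiny]]] [N editor]]]] [PP [P near] [NP [Pron she]]]]]]
The trees differ in how a recursive rule is bracketed over the same span.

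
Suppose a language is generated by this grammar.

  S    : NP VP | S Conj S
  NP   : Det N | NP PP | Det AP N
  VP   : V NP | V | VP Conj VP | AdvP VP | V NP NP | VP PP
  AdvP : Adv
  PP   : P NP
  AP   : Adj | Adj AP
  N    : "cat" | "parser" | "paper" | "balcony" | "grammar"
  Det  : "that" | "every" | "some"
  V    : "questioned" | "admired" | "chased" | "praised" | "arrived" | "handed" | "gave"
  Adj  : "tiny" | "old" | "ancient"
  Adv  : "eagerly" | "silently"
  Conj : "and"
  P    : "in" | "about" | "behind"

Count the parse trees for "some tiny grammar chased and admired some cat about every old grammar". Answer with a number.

Two of the 3 distinct bracketings:
[S [NP [Det some] [AP [Adj tiny]] [N grammar]] [VP [VP [V chased]] [Conj and] [VP [V admired] [NP [NP [Det some] [N cat]] [PP [P about] [NP [Det every] [AP [Adj old]] [N grammar]]]]]]]
[S [NP [Det some] [AP [Adj tiny]] [N grammar]] [VP [VP [V chased]] [Conj and] [VP [VP [V admired] [NP [Det some] [N cat]]] [PP [P about] [NP [Det every] [AP [Adj old]] [N grammar]]]]]]
The difference turns on whether NP → NP PP is used at the relevant span, versus an alternative expansion of NP.

3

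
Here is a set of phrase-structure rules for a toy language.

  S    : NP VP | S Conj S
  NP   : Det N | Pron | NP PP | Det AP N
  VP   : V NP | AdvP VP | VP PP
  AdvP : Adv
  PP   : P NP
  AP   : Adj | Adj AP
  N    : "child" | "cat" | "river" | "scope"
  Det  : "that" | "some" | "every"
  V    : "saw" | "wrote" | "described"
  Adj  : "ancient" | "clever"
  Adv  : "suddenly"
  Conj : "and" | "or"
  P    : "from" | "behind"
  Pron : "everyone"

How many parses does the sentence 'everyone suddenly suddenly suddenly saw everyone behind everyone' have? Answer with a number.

Two of the 5 distinct bracketings:
[S [NP [Pron everyone]] [VP [AdvP [Adv suddenly]] [VP [AdvP [Adv suddenly]] [VP [AdvP [Adv suddenly]] [VP [V saw] [NP [NP [Pron everyone]] [PP [P behind] [NP [Pron everyone]]]]]]]]]
[S [NP [Pron everyone]] [VP [AdvP [Adv suddenly]] [VP [AdvP [Adv suddenly]] [VP [AdvP [Adv suddenly]] [VP [VP [V saw] [NP [Pron everyone]]] [PP [P behind] [NP [Pron everyone]]]]]]]]
The difference turns on whether NP → NP PP is used at the relevant span, versus an alternative expansion of NP.

5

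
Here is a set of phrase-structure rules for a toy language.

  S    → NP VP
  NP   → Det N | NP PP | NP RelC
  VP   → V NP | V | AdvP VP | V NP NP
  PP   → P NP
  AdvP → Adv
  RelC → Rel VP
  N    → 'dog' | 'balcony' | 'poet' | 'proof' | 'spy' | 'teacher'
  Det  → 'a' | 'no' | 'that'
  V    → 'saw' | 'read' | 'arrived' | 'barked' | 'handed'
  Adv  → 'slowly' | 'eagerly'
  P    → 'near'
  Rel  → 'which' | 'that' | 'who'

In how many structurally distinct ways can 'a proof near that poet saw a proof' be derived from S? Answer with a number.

[S [NP [NP [Det a] [N proof]] [PP [P near] [NP [Det that] [N poet]]]] [VP [V saw] [NP [Det a] [N proof]]]]
No rule offers an alternative attachment or grouping for any span, so this is the only derivation.

1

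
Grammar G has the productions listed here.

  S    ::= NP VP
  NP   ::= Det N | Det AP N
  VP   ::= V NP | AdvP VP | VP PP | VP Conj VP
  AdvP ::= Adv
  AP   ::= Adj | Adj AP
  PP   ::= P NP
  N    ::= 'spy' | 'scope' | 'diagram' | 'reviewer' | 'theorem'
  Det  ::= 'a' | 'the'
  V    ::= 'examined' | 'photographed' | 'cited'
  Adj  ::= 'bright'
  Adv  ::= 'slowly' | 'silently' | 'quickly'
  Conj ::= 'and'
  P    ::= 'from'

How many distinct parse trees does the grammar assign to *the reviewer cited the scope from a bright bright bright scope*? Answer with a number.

1

[S [NP [Det the] [N reviewer]] [VP [VP [V cited] [NP [Det the] [N scope]]] [PP [P from] [NP [Det a] [AP [Adj bright] [AP [Adj bright] [AP [Adj bright]]]] [N scope]]]]]
No rule offers an alternative attachment or grouping for any span, so this is the only derivation.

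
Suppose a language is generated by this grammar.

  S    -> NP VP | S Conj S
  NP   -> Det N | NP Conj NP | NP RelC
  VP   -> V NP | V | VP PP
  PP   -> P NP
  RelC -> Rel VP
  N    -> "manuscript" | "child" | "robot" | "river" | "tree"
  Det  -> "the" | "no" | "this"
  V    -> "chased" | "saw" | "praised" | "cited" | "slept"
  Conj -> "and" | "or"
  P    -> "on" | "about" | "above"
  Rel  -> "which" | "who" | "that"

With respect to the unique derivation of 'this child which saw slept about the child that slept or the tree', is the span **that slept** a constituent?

[S [NP [NP [Det this] [N child]] [RelC [Rel which] [VP [V saw]]]] [VP [VP [V slept]] [PP [P about] [NP [NP [NP [Det the] [N child]] [RelC [Rel that] [VP [V slept]]]] [Conj or] [NP [Det the] [N tree]]]]]]
The words 'that slept' are exhaustively dominated by a single RelC node (built by RelC → Rel VP), so they form a constituent.

Yes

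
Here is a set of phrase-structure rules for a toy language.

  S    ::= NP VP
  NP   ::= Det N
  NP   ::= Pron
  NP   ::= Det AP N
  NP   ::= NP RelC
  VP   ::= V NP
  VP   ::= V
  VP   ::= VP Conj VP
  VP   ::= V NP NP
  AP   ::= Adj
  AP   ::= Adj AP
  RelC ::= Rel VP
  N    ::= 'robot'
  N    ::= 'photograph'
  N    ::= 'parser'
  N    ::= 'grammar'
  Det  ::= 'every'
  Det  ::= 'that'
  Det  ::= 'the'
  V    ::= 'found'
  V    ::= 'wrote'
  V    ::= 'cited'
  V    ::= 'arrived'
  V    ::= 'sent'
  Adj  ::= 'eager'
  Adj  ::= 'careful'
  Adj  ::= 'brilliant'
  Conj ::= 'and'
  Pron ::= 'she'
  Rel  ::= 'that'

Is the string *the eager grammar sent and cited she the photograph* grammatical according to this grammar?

[S [NP [Det the] [AP [Adj eager]] [N grammar]] [VP [VP [V sent]] [Conj and] [VP [V cited] [NP [Pron she]] [NP [Det the] [N photograph]]]]]
Each bracket corresponds to one application of a listed rule, so the string is derivable from S.

Grammatical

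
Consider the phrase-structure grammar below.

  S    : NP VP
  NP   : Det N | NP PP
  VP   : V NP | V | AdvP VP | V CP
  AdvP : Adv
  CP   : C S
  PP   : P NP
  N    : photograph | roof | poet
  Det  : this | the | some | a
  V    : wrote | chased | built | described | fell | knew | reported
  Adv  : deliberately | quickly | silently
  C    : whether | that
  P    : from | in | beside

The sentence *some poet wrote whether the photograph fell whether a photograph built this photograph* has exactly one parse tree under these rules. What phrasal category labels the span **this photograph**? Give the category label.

NP

[S [NP [Det some] [N poet]] [VP [V wrote] [CP [C whether] [S [NP [Det the] [N photograph]] [VP [V fell] [CP [C whether] [S [NP [Det a] [N photograph]] [VP [V built] [NP [Det this] [N photograph]]]]]]]]]]
The span 'this photograph' is the NP node built by NP → Det N.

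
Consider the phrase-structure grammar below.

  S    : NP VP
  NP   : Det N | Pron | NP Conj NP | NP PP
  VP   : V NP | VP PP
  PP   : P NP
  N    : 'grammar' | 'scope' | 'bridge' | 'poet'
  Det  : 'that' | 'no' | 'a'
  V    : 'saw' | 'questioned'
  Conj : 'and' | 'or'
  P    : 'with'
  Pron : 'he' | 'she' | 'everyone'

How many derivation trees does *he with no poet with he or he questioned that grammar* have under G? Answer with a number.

5

Two of the 5 distinct bracketings:
[S [NP [NP [NP [Pron he]] [PP [P with] [NP [NP [Det no] [N poet]] [PP [P with] [NP [Pron he]]]]]] [Conj or] [NP [Pron he]]] [VP [V questioned] [NP [Det that] [N grammar]]]]
[S [NP [NP [NP [NP [Pron he]] [PP [P with] [NP [Det no] [N poet]]]] [PP [P with] [NP [Pron he]]]] [Conj or] [NP [Pron he]]] [VP [V questioned] [NP [Det that] [N grammar]]]]
The trees differ in how a recursive rule is bracketed over the same span.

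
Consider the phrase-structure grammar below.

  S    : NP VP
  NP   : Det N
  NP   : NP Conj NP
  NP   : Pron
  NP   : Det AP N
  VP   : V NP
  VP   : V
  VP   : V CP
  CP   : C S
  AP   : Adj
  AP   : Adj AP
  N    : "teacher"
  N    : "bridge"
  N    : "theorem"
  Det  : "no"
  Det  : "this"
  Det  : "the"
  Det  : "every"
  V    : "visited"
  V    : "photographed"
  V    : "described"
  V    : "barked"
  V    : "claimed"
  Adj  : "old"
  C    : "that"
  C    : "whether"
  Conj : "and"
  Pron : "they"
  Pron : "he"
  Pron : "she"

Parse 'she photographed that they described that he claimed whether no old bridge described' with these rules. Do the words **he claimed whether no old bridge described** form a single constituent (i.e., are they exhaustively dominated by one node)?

[S [NP [Pron she]] [VP [V photographed] [CP [C that] [S [NP [Pron they]] [VP [V described] [CP [C that] [S [NP [Pron he]] [VP [V claimed] [CP [C whether] [S [NP [Det no] [AP [Adj old]] [N bridge]] [VP [V described]]]]]]]]]]]]
The words 'he claimed whether no old bridge described' are exhaustively dominated by a single S node (built by S → NP VP), so they form a constituent.

Yes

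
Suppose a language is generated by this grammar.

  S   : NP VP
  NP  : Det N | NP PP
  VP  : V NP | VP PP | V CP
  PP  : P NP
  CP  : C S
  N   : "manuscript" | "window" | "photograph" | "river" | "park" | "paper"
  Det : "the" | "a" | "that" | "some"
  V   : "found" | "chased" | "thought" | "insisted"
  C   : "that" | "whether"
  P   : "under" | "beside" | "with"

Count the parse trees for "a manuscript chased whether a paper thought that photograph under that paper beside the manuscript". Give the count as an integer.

Two of the 9 distinct bracketings:
[S [NP [Det a] [N manuscript]] [VP [VP [V chased] [CP [C whether] [S [NP [Det a] [N paper]] [VP [V thought] [NP [Det that] [N photograph]]]]]] [PP [P under] [NP [NP [Det that] [N paper]] [PP [P beside] [NP [Det the] [N manuscript]]]]]]]
[S [NP [Det a] [N manuscript]] [VP [VP [VP [V chased] [CP [C whether] [S [NP [Det a] [N paper]] [VP [V thought] [NP [Det that] [N photograph]]]]]] [PP [P under] [NP [Det that] [N paper]]]] [PP [P beside] [NP [Det the] [N manuscript]]]]]
The difference turns on whether NP → NP PP is used at the relevant span, versus an alternative expansion of NP.

9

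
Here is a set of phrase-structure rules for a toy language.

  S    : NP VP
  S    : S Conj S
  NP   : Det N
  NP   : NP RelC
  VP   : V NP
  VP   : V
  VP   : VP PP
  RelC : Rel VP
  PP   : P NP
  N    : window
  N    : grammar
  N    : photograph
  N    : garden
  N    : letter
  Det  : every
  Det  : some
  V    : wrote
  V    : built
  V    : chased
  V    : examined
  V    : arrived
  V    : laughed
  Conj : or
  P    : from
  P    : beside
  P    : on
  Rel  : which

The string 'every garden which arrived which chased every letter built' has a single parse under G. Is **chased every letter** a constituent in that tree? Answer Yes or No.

Yes

[S [NP [NP [NP [Det every] [N garden]] [RelC [Rel which] [VP [V arrived]]]] [RelC [Rel which] [VP [V chased] [NP [Det every] [N letter]]]]] [VP [V built]]]
The words 'chased every letter' are exhaustively dominated by a single VP node (built by VP → V NP), so they form a constituent.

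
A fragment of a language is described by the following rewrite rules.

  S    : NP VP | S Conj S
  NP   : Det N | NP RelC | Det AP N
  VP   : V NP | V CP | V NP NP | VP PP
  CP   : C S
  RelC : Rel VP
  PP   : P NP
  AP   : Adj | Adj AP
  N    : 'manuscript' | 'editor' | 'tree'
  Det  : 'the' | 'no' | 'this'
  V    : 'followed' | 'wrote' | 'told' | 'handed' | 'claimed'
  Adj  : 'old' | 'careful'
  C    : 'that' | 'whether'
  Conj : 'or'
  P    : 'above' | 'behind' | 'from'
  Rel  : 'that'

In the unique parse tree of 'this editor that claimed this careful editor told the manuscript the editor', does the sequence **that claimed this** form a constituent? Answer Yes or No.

No

[S [NP [NP [Det this] [N editor]] [RelC [Rel that] [VP [V claimed] [NP [Det this] [AP [Adj careful]] [N editor]]]]] [VP [V told] [NP [Det the] [N manuscript]] [NP [Det the] [N editor]]]]
The smallest constituent containing 'that claimed this' is the RelC spanning 'that claimed this careful editor'; no single node in the tree dominates exactly the given words.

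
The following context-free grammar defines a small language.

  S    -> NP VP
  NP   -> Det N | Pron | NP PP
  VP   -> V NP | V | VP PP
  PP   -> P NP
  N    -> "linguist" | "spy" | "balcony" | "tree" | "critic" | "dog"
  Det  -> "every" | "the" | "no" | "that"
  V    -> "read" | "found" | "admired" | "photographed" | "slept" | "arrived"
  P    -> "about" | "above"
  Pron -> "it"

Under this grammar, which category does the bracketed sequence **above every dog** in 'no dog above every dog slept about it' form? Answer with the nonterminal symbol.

[S [NP [NP [Det no] [N dog]] [PP [P above] [NP [Det every] [N dog]]]] [VP [VP [V slept]] [PP [P about] [NP [Pron it]]]]]
The span 'above every dog' is the PP node built by PP → P NP.

PP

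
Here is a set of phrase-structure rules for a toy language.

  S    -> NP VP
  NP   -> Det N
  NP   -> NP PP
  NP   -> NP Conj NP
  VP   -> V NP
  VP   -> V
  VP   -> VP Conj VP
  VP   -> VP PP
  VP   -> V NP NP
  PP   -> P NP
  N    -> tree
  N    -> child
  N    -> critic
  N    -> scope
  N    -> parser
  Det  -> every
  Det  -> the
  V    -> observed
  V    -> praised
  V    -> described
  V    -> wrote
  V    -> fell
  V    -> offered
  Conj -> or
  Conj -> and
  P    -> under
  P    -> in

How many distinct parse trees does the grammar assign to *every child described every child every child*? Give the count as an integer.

1

[S [NP [Det every] [N child]] [VP [V described] [NP [Det every] [N child]] [NP [Det every] [N child]]]]
No rule offers an alternative attachment or grouping for any span, so this is the only derivation.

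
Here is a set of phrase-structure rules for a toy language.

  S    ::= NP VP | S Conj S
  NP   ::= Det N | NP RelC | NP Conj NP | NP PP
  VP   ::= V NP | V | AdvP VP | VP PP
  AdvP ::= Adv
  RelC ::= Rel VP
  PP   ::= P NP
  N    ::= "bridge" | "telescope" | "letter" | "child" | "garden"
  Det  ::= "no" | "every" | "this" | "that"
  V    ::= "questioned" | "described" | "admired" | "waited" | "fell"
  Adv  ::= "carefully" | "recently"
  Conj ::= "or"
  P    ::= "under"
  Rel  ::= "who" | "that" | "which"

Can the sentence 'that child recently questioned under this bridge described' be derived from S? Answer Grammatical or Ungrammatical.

For S → NP VP, the only prefix that parses as NP is 'that child', but the remainder 'recently questioned under this bridge described' is not a VP under these rules. The alternative S rule S → S Conj S likewise has no satisfying split.

Ungrammatical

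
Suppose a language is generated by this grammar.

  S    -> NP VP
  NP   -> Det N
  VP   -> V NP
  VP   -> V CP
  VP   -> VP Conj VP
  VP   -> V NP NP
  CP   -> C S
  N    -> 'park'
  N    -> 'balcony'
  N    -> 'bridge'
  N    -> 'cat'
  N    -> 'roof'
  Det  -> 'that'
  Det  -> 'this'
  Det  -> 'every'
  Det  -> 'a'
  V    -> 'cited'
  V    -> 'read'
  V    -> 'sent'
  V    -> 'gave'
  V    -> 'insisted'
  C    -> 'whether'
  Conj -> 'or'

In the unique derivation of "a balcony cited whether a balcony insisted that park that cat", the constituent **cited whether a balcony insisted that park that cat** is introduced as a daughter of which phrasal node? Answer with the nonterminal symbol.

S

S
  NP
    Det: a
    N: balcony
  VP
    V: cited
    CP
      C: whether
      S
        NP
          Det: a
          N: balcony
        VP
          V: insisted
          NP
            Det: that
            N: park
          NP
            Det: that
            N: cat
The span 'cited whether a balcony insisted that park that cat' is the VP node built by VP → V CP.
Its mother is the S built by S → NP VP.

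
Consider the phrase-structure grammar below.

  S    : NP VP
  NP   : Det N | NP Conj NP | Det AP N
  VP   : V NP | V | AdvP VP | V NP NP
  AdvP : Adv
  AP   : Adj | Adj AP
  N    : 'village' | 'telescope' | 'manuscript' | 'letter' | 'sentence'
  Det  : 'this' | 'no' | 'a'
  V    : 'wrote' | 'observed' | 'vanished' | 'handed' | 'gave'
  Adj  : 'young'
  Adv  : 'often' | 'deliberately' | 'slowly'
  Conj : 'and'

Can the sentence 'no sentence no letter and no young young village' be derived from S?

For S → NP VP, the only prefix that parses as NP is 'no sentence', but the remainder 'no letter and no young young village' is not a VP under these rules.

Ungrammatical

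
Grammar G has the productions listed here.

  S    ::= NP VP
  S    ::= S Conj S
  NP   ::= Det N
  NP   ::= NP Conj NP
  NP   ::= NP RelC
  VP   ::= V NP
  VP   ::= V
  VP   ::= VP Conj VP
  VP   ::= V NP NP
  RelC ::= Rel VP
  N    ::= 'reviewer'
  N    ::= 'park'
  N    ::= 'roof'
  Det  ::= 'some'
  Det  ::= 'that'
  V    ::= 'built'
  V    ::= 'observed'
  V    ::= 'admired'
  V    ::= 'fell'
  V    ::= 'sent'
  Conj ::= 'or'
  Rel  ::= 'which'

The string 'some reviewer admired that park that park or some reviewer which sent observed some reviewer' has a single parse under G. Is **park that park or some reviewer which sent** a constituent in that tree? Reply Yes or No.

No

[S [S [NP [Det some] [N reviewer]] [VP [V admired] [NP [Det that] [N park]] [NP [Det that] [N park]]]] [Conj or] [S [NP [NP [Det some] [N reviewer]] [RelC [Rel which] [VP [V sent]]]] [VP [V observed] [NP [Det some] [N reviewer]]]]]
The smallest constituent containing 'park that park or some reviewer which sent' is the S spanning 'some reviewer admired that park that park or some reviewer which sent observed some reviewer'; no single node in the tree dominates exactly the given words.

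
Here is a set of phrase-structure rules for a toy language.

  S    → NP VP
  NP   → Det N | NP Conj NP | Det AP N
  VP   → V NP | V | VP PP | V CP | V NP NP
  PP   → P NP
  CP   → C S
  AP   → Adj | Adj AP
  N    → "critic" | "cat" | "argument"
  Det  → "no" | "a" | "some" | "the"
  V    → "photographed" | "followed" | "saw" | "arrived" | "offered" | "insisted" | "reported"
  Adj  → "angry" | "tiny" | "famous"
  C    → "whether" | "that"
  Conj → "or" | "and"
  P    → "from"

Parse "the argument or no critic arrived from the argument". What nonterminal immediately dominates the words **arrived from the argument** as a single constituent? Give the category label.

S
  NP
    NP
      Det: the
      N: argument
    Conj: or
    NP
      Det: no
      N: critic
  VP
    VP
      V: arrived
    PP
      P: from
      NP
        Det: the
        N: argument
The span 'arrived from the argument' is the VP node built by VP → VP PP.

VP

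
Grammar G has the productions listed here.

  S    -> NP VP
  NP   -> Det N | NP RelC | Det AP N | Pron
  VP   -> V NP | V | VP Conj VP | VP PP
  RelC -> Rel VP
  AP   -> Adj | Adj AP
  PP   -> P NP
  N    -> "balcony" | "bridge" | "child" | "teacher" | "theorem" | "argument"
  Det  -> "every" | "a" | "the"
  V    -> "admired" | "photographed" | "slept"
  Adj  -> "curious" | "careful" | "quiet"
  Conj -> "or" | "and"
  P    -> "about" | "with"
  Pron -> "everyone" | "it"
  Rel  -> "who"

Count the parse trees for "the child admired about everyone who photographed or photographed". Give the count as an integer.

The two bracketings:
[S [NP [Det the] [N child]] [VP [VP [VP [V admired]] [PP [P about] [NP [NP [Pron everyone]] [RelC [Rel who] [VP [V photographed]]]]]] [Conj or] [VP [V photographed]]]]
[S [NP [Det the] [N child]] [VP [VP [V admired]] [PP [P about] [NP [NP [Pron everyone]] [RelC [Rel who] [VP [VP [V photographed]] [Conj or] [VP [V photographed]]]]]]]]
The trees differ in how a recursive rule is bracketed over the same span.

2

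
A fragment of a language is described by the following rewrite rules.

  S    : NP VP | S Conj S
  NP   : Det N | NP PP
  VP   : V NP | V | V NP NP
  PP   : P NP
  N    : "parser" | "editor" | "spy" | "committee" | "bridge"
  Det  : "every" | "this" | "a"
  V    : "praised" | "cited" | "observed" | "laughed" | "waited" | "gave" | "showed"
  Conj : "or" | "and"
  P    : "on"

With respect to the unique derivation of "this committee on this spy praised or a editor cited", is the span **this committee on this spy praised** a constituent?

[S [S [NP [NP [Det this] [N committee]] [PP [P on] [NP [Det this] [N spy]]]] [VP [V praised]]] [Conj or] [S [NP [Det a] [N editor]] [VP [V cited]]]]
The words 'this committee on this spy praised' are exhaustively dominated by a single S node (built by S → NP VP), so they form a constituent.

Yes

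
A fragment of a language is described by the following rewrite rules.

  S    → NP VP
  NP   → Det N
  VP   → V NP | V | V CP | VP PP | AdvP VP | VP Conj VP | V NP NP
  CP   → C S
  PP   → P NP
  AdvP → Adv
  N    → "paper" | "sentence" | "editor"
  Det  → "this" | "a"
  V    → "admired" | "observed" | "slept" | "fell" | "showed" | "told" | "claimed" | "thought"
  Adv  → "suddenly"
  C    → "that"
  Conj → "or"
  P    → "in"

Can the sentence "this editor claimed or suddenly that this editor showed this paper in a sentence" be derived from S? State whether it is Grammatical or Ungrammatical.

An Adv word can never sit immediately before a C word in any string this grammar generates, so the substring 'suddenly that' rules out a derivation.

Ungrammatical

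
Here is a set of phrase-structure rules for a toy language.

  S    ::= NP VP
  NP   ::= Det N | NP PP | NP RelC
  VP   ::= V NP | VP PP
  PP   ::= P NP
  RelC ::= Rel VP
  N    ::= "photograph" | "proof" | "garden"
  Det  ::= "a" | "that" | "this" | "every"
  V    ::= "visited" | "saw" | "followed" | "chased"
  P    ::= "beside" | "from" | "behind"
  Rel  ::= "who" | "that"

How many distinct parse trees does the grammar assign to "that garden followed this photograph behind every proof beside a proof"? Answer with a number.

5

Two of the 5 distinct bracketings:
[S [NP [Det that] [N garden]] [VP [V followed] [NP [NP [Det this] [N photograph]] [PP [P behind] [NP [NP [Det every] [N proof]] [PP [P beside] [NP [Det a] [N proof]]]]]]]]
[S [NP [Det that] [N garden]] [VP [V followed] [NP [NP [NP [Det this] [N photograph]] [PP [P behind] [NP [Det every] [N proof]]]] [PP [P beside] [NP [Det a] [N proof]]]]]]
The trees differ in how a recursive rule is bracketed over the same span.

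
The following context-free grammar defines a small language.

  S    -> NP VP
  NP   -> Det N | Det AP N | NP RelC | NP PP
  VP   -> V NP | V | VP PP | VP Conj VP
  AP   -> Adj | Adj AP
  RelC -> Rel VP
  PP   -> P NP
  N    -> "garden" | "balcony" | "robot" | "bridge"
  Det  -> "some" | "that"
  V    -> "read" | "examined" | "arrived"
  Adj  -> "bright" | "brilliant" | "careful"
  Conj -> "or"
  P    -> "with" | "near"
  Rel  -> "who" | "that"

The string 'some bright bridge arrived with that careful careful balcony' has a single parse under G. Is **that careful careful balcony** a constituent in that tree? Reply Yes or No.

[S [NP [Det some] [AP [Adj bright]] [N bridge]] [VP [VP [V arrived]] [PP [P with] [NP [Det that] [AP [Adj careful] [AP [Adj careful]]] [N balcony]]]]]
The words 'that careful careful balcony' are exhaustively dominated by a single NP node (built by NP → Det AP N), so they form a constituent.

Yes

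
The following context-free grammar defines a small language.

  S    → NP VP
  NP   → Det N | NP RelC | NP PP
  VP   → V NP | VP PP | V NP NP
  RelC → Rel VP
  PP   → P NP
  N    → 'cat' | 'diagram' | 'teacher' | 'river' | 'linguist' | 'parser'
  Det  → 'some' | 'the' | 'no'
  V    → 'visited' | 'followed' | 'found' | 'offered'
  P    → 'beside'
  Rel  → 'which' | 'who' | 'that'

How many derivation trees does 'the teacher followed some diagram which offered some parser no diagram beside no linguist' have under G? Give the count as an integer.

Two of the 6 distinct bracketings:
[S [NP [Det the] [N teacher]] [VP [V followed] [NP [NP [Det some] [N diagram]] [RelC [Rel which] [VP [VP [V offered] [NP [Det some] [N parser]] [NP [Det no] [N diagram]]] [PP [P beside] [NP [Det no] [N linguist]]]]]]]]
[S [NP [Det the] [N teacher]] [VP [V followed] [NP [NP [Det some] [N diagram]] [RelC [Rel which] [VP [V offered] [NP [Det some] [N parser]] [NP [NP [Det no] [N diagram]] [PP [P beside] [NP [Det no] [N linguist]]]]]]]]]
The difference turns on whether NP → NP PP is used at the relevant span, versus an alternative expansion of NP.

6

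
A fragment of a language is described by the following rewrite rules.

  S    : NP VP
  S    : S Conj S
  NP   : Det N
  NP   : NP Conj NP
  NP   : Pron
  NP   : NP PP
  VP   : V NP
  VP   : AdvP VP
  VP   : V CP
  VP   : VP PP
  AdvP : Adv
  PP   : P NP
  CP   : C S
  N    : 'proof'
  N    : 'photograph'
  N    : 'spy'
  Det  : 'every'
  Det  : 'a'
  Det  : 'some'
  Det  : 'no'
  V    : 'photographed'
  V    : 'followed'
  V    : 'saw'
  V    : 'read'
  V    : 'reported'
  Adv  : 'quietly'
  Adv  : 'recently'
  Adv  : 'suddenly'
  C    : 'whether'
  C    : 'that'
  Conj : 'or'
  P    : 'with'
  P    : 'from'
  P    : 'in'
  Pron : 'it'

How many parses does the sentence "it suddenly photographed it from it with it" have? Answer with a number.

9

Two of the 9 distinct bracketings:
[S [NP [Pron it]] [VP [AdvP [Adv suddenly]] [VP [V photographed] [NP [NP [Pron it]] [PP [P from] [NP [NP [Pron it]] [PP [P with] [NP [Pron it]]]]]]]]]
[S [NP [Pron it]] [VP [AdvP [Adv suddenly]] [VP [V photographed] [NP [NP [NP [Pron it]] [PP [P from] [NP [Pron it]]]] [PP [P with] [NP [Pron it]]]]]]]
The trees differ in how a recursive rule is bracketed over the same span.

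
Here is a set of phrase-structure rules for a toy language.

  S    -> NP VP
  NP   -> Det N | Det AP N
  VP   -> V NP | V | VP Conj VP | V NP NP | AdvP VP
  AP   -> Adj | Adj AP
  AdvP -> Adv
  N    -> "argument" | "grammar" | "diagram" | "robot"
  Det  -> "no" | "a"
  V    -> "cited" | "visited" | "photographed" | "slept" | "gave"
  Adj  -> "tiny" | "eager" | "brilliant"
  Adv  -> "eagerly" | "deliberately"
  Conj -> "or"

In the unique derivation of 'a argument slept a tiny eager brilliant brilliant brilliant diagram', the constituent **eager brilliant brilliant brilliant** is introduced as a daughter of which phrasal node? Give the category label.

[S [NP [Det a] [N argument]] [VP [V slept] [NP [Det a] [AP [Adj tiny] [AP [Adj eager] [AP [Adj brilliant] [AP [Adj brilliant] [AP [Adj brilliant]]]]]] [N diagram]]]]
The span 'eager brilliant brilliant brilliant' is the AP node built by AP → Adj AP.
Its mother is the AP built by AP → Adj AP.

AP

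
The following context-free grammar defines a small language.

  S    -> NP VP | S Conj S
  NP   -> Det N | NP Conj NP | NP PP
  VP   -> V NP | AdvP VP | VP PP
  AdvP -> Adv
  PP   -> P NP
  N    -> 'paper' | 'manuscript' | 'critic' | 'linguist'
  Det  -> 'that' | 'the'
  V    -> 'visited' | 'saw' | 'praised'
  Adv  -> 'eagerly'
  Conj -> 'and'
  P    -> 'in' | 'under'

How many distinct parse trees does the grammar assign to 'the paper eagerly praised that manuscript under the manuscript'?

3

Two of the 3 distinct bracketings:
[S [NP [Det the] [N paper]] [VP [AdvP [Adv eagerly]] [VP [V praised] [NP [NP [Det that] [N manuscript]] [PP [P under] [NP [Det the] [N manuscript]]]]]]]
[S [NP [Det the] [N paper]] [VP [AdvP [Adv eagerly]] [VP [VP [V praised] [NP [Det that] [N manuscript]]] [PP [P under] [NP [Det the] [N manuscript]]]]]]
The difference turns on whether NP → NP PP is used at the relevant span, versus an alternative expansion of NP.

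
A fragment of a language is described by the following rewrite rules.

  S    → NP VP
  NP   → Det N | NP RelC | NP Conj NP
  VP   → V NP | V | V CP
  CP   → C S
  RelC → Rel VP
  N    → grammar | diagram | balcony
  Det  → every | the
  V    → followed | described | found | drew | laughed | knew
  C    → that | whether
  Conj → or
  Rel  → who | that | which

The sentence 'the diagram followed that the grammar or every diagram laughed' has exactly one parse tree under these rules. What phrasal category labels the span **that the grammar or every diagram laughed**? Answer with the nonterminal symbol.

CP

S
  NP
    Det: the
    N: diagram
  VP
    V: followed
    CP
      C: that
      S
        NP
          NP
            Det: the
            N: grammar
          Conj: or
          NP
            Det: every
            N: diagram
        VP
          V: laughed
The span 'that the grammar or every diagram laughed' is the CP node built by CP → C S.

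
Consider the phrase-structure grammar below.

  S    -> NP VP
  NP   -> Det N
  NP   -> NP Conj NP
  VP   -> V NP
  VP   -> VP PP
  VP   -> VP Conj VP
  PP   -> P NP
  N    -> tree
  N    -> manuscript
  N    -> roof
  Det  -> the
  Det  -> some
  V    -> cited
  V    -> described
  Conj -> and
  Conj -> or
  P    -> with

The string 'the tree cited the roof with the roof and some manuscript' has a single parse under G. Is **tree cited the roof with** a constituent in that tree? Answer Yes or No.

No

[S [NP [Det the] [N tree]] [VP [VP [V cited] [NP [Det the] [N roof]]] [PP [P with] [NP [NP [Det the] [N roof]] [Conj and] [NP [Det some] [N manuscript]]]]]]
The smallest constituent containing 'tree cited the roof with' is the S spanning 'the tree cited the roof with the roof and some manuscript'; no single node in the tree dominates exactly the given words.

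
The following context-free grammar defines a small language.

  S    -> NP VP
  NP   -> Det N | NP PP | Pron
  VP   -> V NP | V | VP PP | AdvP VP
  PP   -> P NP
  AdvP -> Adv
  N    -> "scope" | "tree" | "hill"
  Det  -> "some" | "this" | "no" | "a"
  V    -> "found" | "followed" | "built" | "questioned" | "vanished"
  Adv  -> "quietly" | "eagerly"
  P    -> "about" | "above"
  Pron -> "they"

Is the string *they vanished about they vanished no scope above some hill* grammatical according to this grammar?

Ungrammatical

For S → NP VP, the only prefix that parses as NP is 'they', but the remainder 'vanished about they vanished no scope above some hill' is not a VP under these rules.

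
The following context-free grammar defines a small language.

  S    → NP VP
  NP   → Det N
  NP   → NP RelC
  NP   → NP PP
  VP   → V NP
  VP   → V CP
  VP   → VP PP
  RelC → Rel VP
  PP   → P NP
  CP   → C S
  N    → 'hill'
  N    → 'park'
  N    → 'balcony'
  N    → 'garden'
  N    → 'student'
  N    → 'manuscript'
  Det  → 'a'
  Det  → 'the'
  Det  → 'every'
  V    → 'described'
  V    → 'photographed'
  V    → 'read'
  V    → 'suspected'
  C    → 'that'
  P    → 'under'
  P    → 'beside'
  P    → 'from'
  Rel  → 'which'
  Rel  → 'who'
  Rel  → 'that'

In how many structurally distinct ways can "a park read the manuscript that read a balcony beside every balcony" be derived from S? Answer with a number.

Two of the 4 distinct bracketings:
[S [NP [Det a] [N park]] [VP [V read] [NP [NP [Det the] [N manuscript]] [RelC [Rel that] [VP [V read] [NP [NP [Det a] [N balcony]] [PP [P beside] [NP [Det every] [N balcony]]]]]]]]]
[S [NP [Det a] [N park]] [VP [V read] [NP [NP [Det the] [N manuscript]] [RelC [Rel that] [VP [VP [V read] [NP [Det a] [N balcony]]] [PP [P beside] [NP [Det every] [N balcony]]]]]]]]
The difference turns on whether NP → NP PP is used at the relevant span, versus an alternative expansion of NP.

4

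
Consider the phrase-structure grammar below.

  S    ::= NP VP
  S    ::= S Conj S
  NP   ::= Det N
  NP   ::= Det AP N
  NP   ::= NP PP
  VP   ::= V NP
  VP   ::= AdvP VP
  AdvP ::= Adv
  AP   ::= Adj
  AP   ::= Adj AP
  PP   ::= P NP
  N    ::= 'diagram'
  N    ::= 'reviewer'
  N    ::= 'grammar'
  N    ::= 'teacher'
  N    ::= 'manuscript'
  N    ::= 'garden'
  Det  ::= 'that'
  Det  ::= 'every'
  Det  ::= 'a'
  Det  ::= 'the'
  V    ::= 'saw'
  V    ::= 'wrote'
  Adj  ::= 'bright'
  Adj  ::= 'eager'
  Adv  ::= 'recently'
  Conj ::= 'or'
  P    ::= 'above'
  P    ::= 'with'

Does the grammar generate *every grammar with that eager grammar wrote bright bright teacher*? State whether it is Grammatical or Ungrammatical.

Ungrammatical

A V word can never sit immediately before an Adj word in any string this grammar generates, so the substring 'wrote bright' rules out a derivation.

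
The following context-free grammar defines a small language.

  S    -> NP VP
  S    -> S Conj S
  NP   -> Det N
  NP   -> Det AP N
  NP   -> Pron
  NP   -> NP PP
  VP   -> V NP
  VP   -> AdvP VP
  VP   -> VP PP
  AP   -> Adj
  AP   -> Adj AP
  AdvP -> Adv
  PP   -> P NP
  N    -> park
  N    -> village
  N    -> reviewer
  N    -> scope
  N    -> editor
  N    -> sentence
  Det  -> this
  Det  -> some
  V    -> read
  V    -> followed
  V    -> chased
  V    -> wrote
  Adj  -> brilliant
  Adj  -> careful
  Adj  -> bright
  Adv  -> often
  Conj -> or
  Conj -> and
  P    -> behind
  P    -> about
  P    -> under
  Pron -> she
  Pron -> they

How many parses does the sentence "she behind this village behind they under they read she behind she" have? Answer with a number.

10

Two of the 10 distinct bracketings:
[S [NP [NP [Pron she]] [PP [P behind] [NP [NP [Det this] [N village]] [PP [P behind] [NP [NP [Pron they]] [PP [P under] [NP [Pron they]]]]]]]] [VP [V read] [NP [NP [Pron she]] [PP [P behind] [NP [Pron she]]]]]]
[S [NP [NP [Pron she]] [PP [P behind] [NP [NP [Det this] [N village]] [PP [P behind] [NP [NP [Pron they]] [PP [P under] [NP [Pron they]]]]]]]] [VP [VP [V read] [NP [Pron she]]] [PP [P behind] [NP [Pron she]]]]]
The difference turns on whether VP → VP PP is used at the relevant span, versus an alternative expansion of VP.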